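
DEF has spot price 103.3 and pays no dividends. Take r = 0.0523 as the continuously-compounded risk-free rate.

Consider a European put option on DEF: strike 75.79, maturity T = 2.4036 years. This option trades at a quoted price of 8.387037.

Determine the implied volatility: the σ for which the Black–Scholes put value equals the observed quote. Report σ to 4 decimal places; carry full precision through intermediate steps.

sigma = 0.4321

At σ = 0.4321 the Black–Scholes value reproduces the quote:
σ√T = 0.4321·√2.4036 = 0.669908
d₁ = (ln(S/K) + (r+σ²/2)T) / (σ√T) = (ln(103.3/75.79) + (0.0523+0.4321²/2)·2.4036) / 0.669908 = (0.309671 + 0.350097) / 0.669908 = 0.984863
d₂ = d₁ − σ√T = 0.984863 − 0.669908 = 0.314955
e^{−rT} = 0.881872
N(−d₁) = 0.162346,  N(−d₂) = 0.376398
V = K·e^{−rT}·N(−d₂) − S·N(−d₁) = 25.157348 − 16.770311 = 8.387037 (matching the quote); vega is positive throughout, so no other σ reproduces this price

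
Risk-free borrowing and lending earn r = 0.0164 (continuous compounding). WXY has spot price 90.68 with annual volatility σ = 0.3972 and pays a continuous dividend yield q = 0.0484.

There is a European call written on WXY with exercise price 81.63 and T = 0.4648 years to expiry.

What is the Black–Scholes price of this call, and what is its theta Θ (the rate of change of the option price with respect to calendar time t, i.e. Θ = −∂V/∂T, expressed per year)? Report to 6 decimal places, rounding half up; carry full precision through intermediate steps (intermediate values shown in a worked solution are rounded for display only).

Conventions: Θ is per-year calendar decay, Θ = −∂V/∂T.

σ√T = 0.3972·√0.4648 = 0.270796
d₁ = (ln(S/K) + (r−q+σ²/2)T) / (σ√T) = (ln(90.68/81.63) + (0.0164−0.0484+0.3972²/2)·0.4648) / 0.270796 = (0.105140 + 0.021792) / 0.270796 = 0.468735
d₂ = d₁ − σ√T = 0.468735 − 0.270796 = 0.197939
e^{−rT} = 0.992406
e^{−qT} = 0.977755
N(d₁) = 0.680371,  N(d₂) = 0.578454
Call price V = S·e^{−qT}·N(d₁) − K·e^{−rT}·N(d₂) = 60.323562 − 46.860603 = 13.462960
φ(d₁) = (1/√(2π))·e^{−d₁²/2} = 0.357437
Θ = −S·e^{−qT}·φ(d₁)·σ/(2√T) + q·S·e^{−qT}·N(d₁) − r·K·e^{−rT}·N(d₂) = −9.231829 + 2.919660 − 0.768514 = -7.080682

price = 13.462960
Θ = -7.080682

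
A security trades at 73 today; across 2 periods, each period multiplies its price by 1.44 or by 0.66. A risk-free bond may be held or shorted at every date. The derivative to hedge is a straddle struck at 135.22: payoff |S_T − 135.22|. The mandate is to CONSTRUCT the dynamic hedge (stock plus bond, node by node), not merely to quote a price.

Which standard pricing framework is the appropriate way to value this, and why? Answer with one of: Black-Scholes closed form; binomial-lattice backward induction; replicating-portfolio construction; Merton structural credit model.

framework: replicating-portfolio construction

Key observation: a price alone would not answer the question — the per-node share/bond construction on the spot-73, 1.44/0.66 tree is required, and only the replicating-portfolio method yields it.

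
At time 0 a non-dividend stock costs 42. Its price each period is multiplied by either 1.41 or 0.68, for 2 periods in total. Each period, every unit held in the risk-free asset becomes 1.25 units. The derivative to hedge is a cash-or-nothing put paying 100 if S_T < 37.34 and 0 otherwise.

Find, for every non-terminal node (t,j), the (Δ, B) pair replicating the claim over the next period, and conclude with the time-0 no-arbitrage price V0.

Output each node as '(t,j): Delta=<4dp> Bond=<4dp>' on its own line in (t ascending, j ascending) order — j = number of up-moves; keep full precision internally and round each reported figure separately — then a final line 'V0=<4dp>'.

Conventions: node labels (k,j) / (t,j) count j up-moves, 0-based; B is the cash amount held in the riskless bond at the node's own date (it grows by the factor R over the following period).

(0,0): Delta=-0.5719 Bond=27.0940
(1,0): Delta=-4.7964 Bond=154.5205
(1,1): Delta=0.0000 Bond=0.0000
V0=3.0745

Since d<R<u, set p* = (R−d)/(u−d) = 0.7808; price each node as the discounted p*-expectation of its children.
Terminal payoffs: V(2,0)=100.0000, V(2,1)=0.0000, V(2,2)=0.0000
(1,0): S=28.5600. Δ = (V_up−V_dn)/(S_up−S_dn) = (0.0000−100.0000)/(40.2696−19.4208) = -4.7964. V = [p*·0.0000 + (1−p*)·100.0000]/1.25 = 17.5342. B = V − Δ·S = 154.5205.
(1,1): S=59.2200. Δ = (V_up−V_dn)/(S_up−S_dn) = (0.0000−0.0000)/(83.5002−40.2696) = 0.0000. V = [p*·0.0000 + (1−p*)·0.0000]/1.25 = 0.0000. B = V − Δ·S = 0.0000.
(0,0): S=42.0000. Δ = (V_up−V_dn)/(S_up−S_dn) = (0.0000−17.5342)/(59.2200−28.5600) = -0.5719. V = [p*·0.0000 + (1−p*)·17.5342]/1.25 = 3.0745. B = V − Δ·S = 27.0940.
As a check, the time-0 holding Δ(0,0)·S0 + B(0,0) comes to 3.0745 — exactly V0.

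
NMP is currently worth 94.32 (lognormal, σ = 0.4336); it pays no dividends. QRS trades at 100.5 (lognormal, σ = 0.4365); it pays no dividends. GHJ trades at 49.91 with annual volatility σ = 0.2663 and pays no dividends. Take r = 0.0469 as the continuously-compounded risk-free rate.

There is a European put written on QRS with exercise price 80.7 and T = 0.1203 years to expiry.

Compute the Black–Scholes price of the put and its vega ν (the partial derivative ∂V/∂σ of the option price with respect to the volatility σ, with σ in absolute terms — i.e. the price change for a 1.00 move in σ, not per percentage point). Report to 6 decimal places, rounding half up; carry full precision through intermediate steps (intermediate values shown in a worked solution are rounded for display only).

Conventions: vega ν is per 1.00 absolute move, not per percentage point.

σ√T = 0.4365·√0.1203 = 0.151397
d₁ = (ln(S/K) + (r+σ²/2)T) / (σ√T) = (ln(100.5/80.7) + (0.0469+0.4365²/2)·0.1203) / 0.151397 = (0.219419 + 0.017103) / 0.151397 = 1.562262
d₂ = d₁ − σ√T = 1.562262 − 0.151397 = 1.410866
e^{−rT} = 0.994374
N(−d₁) = 0.059113,  N(−d₂) = 0.079142
Put price V = K·e^{−rT}·N(−d₂) − S·N(−d₁) = 6.350837 − 5.940865 = 0.409972
φ(d₁) = (1/√(2π))·e^{−d₁²/2} = 0.117741
ν = S·φ(d₁)·√T = 4.104171

price = 0.409972
ν = 4.104171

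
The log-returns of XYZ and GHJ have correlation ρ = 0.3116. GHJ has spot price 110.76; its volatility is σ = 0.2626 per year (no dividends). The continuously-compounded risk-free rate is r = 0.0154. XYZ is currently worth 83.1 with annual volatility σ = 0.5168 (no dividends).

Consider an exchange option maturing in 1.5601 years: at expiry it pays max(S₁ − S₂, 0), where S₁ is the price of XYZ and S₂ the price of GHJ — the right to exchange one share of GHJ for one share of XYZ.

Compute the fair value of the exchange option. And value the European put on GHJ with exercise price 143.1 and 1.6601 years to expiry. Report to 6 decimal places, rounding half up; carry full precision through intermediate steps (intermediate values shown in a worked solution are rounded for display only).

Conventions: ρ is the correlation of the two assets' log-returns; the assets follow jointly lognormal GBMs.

exchange price = 12.364798
price(GHJ put K=143.1) = 34.876932

σ_eff = √(σ₁² + σ₂² − 2ρσ₁σ₂) = √(0.5168² + 0.2626² − 2·0.3116·0.5168·0.2626) = 0.501463
d₁ = (ln(S₁/S₂) + (q₂ − q₁ + σ_eff²/2)T) / (σ_eff√T) = (ln(83.1/110.76) + (0.0 − 0.0 + 0.125733)·1.5601) / 0.626348 = -0.145551
d₂ = d₁ − σ_eff√T = -0.145551 − 0.626348 = -0.771898
N(d₁) = 0.442138,  N(d₂) = 0.220087
V = S₁·e^{−q₁T}·N(d₁) − S₂·e^{−q₂T}·N(d₂) = 36.741671 − 24.376872 = 12.364798
[vanilla: GHJ put K=143.1]
σ√T = 0.2626·√1.6601 = 0.338347
d₁ = (ln(S/K) + (r+σ²/2)T) / (σ√T) = (ln(110.76/143.1) + (0.0154+0.2626²/2)·1.6601) / 0.338347 = (-0.256178 + 0.082805) / 0.338347 = -0.512413
d₂ = d₁ − σ√T = -0.512413 − 0.338347 = -0.850760
e^{−rT} = 0.974758
N(−d₁) = 0.695819,  N(−d₂) = 0.802549
price = K·e^{−rT}·N(−d₂) − S·N(−d₁) = 111.945847 − 77.068915 = 34.876932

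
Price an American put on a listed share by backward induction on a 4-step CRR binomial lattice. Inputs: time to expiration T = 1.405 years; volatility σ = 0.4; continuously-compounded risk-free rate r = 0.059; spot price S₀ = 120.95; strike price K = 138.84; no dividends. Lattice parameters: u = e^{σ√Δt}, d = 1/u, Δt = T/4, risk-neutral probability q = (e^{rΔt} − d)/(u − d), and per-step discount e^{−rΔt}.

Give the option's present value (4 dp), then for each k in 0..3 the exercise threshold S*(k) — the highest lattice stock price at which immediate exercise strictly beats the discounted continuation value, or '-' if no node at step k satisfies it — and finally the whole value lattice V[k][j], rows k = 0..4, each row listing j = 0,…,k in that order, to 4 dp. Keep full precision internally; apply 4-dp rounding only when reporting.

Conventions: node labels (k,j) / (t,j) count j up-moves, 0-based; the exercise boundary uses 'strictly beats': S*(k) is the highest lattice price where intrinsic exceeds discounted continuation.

price = 29.7705
boundary = - - 75.2824 95.4223
tree:
29.7705
44.5151 15.3850
63.5576 26.1985 4.5564
79.4467 43.4177 9.0285 0.0000
91.9823 63.5576 17.8900 0.0000 0.0000

params: Δt=0.35125 u=1.26752 d=0.78894 q=0.48476 e^(-rΔt)=0.97949
t_4 payoffs: 91.9823 63.5576 17.8900 0.0000 0.0000
t_3: node(3,0) S=59.3933 payoff=79.4467 vs cont=76.5990 → 79.4467 [stop]  node(3,1) S=95.4223 payoff=43.4177 vs cont=40.5701 → 43.4177 [stop]  node(3,2) S=153.3070 payoff=0.0000 vs cont=9.0285 → 9.0285 [wait]  node(3,3) S=246.3057 payoff=0.0000 vs cont=0.0000 → 0.0000 [wait]  ⇒ S*(3)=95.4223
t_2: node(2,0) S=75.2824 payoff=63.5576 vs cont=60.7099 → 63.5576 [stop]  node(2,1) S=120.9500 payoff=17.8900 vs cont=26.1985 → 26.1985 [wait]  node(2,2) S=194.3203 payoff=0.0000 vs cont=4.5564 → 4.5564 [wait]  ⇒ S*(2)=75.2824
t_1: node(1,0) S=95.4223 payoff=43.4177 vs cont=44.5151 → 44.5151 [wait]  node(1,1) S=153.3070 payoff=0.0000 vs cont=15.3850 → 15.3850 [wait]  ⇒ S*(1)=-
t_0: node(0,0) S=120.9500 payoff=17.8900 vs cont=29.7705 → 29.7705 [wait]  ⇒ S*(0)=-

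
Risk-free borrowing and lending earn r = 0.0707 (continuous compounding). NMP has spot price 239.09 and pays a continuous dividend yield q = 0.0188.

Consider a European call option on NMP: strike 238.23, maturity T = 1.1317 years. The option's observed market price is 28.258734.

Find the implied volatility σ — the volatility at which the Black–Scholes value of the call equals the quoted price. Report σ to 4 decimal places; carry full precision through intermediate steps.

sigma = 0.2124

At σ = 0.2124 the Black–Scholes value reproduces the quote:
σ√T = 0.2124·√1.1317 = 0.225954
d₁ = (ln(S/K) + (r−q+σ²/2)T) / (σ√T) = (ln(239.09/238.23) + (0.0707−0.0188+0.2124²/2)·1.1317) / 0.225954 = (0.003603 + 0.084263) / 0.225954 = 0.388868
d₂ = d₁ − σ√T = 0.388868 − 0.225954 = 0.162914
e^{−rT} = 0.923106
e^{−qT} = 0.978949
N(d₁) = 0.651313,  N(d₂) = 0.564707
V = S·e^{−qT}·N(d₁) − K·e^{−rT}·N(d₂) = 152.444302 − 124.185567 = 28.258734 (the observed quote) — the price is monotone increasing in volatility, hence this σ is the only solution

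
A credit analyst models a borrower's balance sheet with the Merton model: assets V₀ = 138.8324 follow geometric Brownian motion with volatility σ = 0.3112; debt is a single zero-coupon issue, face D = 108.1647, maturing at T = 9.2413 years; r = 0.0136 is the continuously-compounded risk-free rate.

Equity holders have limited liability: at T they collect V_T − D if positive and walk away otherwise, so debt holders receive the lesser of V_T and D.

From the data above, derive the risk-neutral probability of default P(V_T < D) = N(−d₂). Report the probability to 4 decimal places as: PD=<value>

Equity is a call on the firm's assets struck at D = 108.1647:
d₁ = [ln(V₀/D) + (r + σ²/2)T] / (σ√T)
   = [ln(138.8324/108.1647) + (0.0136 + 0.5·0.3112²)·9.2413] / (0.3112·√9.2413)
   = [0.249612 + 0.573171] / 0.946033 = 0.869719
d₂ = d₁ − σ√T = 0.869719 − 0.946033 = -0.076313
risk-neutral PD = N(−d₂) = N(0.076313) = 0.530415

PD=0.5304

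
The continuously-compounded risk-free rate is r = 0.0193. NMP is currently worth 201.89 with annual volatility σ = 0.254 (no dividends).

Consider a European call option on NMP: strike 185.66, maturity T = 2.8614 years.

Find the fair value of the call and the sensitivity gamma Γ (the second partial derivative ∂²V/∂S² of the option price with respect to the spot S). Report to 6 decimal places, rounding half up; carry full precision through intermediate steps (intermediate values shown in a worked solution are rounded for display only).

σ√T = 0.254·√2.8614 = 0.429658
d₁ = (ln(S/K) + (r+σ²/2)T) / (σ√T) = (ln(201.89/185.66) + (0.0193+0.254²/2)·2.8614) / 0.429658 = (0.083806 + 0.147528) / 0.429658 = 0.538414
d₂ = d₁ − σ√T = 0.538414 − 0.429658 = 0.108756
e^{−rT} = 0.946272
N(d₁) = 0.704854,  N(d₂) = 0.543302
Call price V = S·N(d₁) − K·e^{−rT}·N(d₂) = 142.303061 − 95.449958 = 46.853102
φ(d₁) = (1/√(2π))·e^{−d₁²/2} = 0.345113
Γ = φ(d₁) / (S·σ·√T) = 0.003979

price = 46.853102
Γ = 0.003979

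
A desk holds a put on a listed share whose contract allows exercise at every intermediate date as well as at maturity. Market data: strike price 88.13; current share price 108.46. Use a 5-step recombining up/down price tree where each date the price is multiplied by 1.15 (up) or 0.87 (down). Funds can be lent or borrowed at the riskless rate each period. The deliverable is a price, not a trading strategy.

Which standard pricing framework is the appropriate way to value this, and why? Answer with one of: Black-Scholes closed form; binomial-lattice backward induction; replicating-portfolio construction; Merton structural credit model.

Key observation: the put (strike 88.13 on spot 108.46) is American-style on a 5-step discrete price model, so the early-exercise decision at every node requires stepwise backward valuation — a closed form cannot price the exercise right.

framework: binomial-lattice backward induction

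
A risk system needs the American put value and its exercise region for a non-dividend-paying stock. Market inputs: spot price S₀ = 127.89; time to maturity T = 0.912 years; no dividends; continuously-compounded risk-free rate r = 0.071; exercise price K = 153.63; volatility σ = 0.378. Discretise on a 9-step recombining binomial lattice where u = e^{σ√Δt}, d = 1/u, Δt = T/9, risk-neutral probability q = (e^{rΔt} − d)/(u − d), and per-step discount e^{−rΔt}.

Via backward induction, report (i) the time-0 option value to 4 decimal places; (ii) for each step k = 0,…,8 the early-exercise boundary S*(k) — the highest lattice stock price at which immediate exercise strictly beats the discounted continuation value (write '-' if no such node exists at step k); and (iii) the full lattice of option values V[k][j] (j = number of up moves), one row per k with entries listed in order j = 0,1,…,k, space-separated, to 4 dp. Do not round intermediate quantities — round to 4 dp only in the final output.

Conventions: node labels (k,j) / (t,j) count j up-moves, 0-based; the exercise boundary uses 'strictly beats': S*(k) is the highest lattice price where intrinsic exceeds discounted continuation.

Δt=0.10133  u=1.12787  d=0.88663  q=0.49989  discount=0.99283
step 9 (expiry): payoffs max(K−S,0) = 110.3273 98.5453 83.5576 64.4920 40.2390 9.3871 0.0000 0.0000 0.0000 0.0000
step 8: (k=8,j=0): S=48.8397, K−S=104.7903, hold=103.6889 ⇒ V=104.7903 exercise | (k=8,j=1): S=62.1282, K−S=91.5018, hold=90.4004 ⇒ V=91.5018 exercise | (k=8,j=2): S=79.0323, K−S=74.5977, hold=73.4963 ⇒ V=74.5977 exercise | (k=8,j=3): S=100.5358, K−S=53.0942, hold=51.9929 ⇒ V=53.0942 exercise | (k=8,j=4): S=127.8900, K−S=25.7400, hold=24.6387 ⇒ V=25.7400 exercise | (k=8,j=5): S=162.6869, K−S=0.0000, hold=4.6610 ⇒ V=4.6610 continue | (k=8,j=6): S=206.9514, K−S=0.0000, hold=0.0000 ⇒ V=0.0000 continue | (k=8,j=7): S=263.2596, K−S=0.0000, hold=0.0000 ⇒ V=0.0000 continue | (k=8,j=8): S=334.8884, K−S=0.0000, hold=0.0000 ⇒ V=0.0000 continue  boundary S*=127.8900
step 7: (k=7,j=0): S=55.0847, K−S=98.5453, hold=97.4439 ⇒ V=98.5453 exercise | (k=7,j=1): S=70.0724, K−S=83.5576, hold=82.4563 ⇒ V=83.5576 exercise | (k=7,j=2): S=89.1380, K−S=64.4920, hold=63.3907 ⇒ V=64.4920 exercise | (k=7,j=3): S=113.3910, K−S=40.2390, hold=39.1376 ⇒ V=40.2390 exercise | (k=7,j=4): S=144.2429, K−S=9.3871, hold=15.0939 ⇒ V=15.0939 continue | (k=7,j=5): S=183.4892, K−S=0.0000, hold=2.3143 ⇒ V=2.3143 continue | (k=7,j=6): S=233.4137, K−S=0.0000, hold=0.0000 ⇒ V=0.0000 continue | (k=7,j=7): S=296.9219, K−S=0.0000, hold=0.0000 ⇒ V=0.0000 continue  boundary S*=113.3910
step 6: (k=6,j=0): S=62.1282, K−S=91.5018, hold=90.4004 ⇒ V=91.5018 exercise | (k=6,j=1): S=79.0323, K−S=74.5977, hold=73.4963 ⇒ V=74.5977 exercise | (k=6,j=2): S=100.5358, K−S=53.0942, hold=51.9929 ⇒ V=53.0942 exercise | (k=6,j=3): S=127.8900, K−S=25.7400, hold=27.4710 ⇒ V=27.4710 continue | (k=6,j=4): S=162.6869, K−S=0.0000, hold=8.6432 ⇒ V=8.6432 continue | (k=6,j=5): S=206.9514, K−S=0.0000, hold=1.1491 ⇒ V=1.1491 continue | (k=6,j=6): S=263.2596, K−S=0.0000, hold=0.0000 ⇒ V=0.0000 continue  boundary S*=100.5358
step 5: (k=5,j=0): S=70.0724, K−S=83.5576, hold=82.4563 ⇒ V=83.5576 exercise | (k=5,j=1): S=89.1380, K−S=64.4920, hold=63.3907 ⇒ V=64.4920 exercise | (k=5,j=2): S=113.3910, K−S=40.2390, hold=39.9967 ⇒ V=40.2390 exercise | (k=5,j=3): S=144.2429, K−S=9.3871, hold=17.9297 ⇒ V=17.9297 continue | (k=5,j=4): S=183.4892, K−S=0.0000, hold=4.8619 ⇒ V=4.8619 continue | (k=5,j=5): S=233.4137, K−S=0.0000, hold=0.5706 ⇒ V=0.5706 continue  boundary S*=113.3910
step 4: (k=4,j=0): S=79.0323, K−S=74.5977, hold=73.4963 ⇒ V=74.5977 exercise | (k=4,j=1): S=100.5358, K−S=53.0942, hold=51.9929 ⇒ V=53.0942 exercise | (k=4,j=2): S=127.8900, K−S=25.7400, hold=28.8784 ⇒ V=28.8784 continue | (k=4,j=3): S=162.6869, K−S=0.0000, hold=11.3156 ⇒ V=11.3156 continue | (k=4,j=4): S=206.9514, K−S=0.0000, hold=2.6972 ⇒ V=2.6972 continue  boundary S*=100.5358
step 3: (k=3,j=0): S=89.1380, K−S=64.4920, hold=63.3907 ⇒ V=64.4920 exercise | (k=3,j=1): S=113.3910, K−S=40.2390, hold=40.6952 ⇒ V=40.6952 continue | (k=3,j=2): S=144.2429, K−S=9.3871, hold=19.9549 ⇒ V=19.9549 continue | (k=3,j=3): S=183.4892, K−S=0.0000, hold=6.9572 ⇒ V=6.9572 continue  boundary S*=89.1380
step 2: (k=2,j=0): S=100.5358, K−S=53.0942, hold=52.2193 ⇒ V=53.0942 exercise | (k=2,j=1): S=127.8900, K−S=25.7400, hold=30.1100 ⇒ V=30.1100 continue | (k=2,j=2): S=162.6869, K−S=0.0000, hold=13.3611 ⇒ V=13.3611 continue  boundary S*=100.5358
step 1: (k=1,j=0): S=113.3910, K−S=40.2390, hold=41.3065 ⇒ V=41.3065 continue | (k=1,j=1): S=144.2429, K−S=9.3871, hold=21.5816 ⇒ V=21.5816 continue  boundary S*=-
step 0: (k=0,j=0): S=127.8900, K−S=25.7400, hold=31.2209 ⇒ V=31.2209 continue  boundary S*=-

price = 31.2209
boundary = - - 100.5358 89.1380 100.5358 113.3910 100.5358 113.3910 127.8900
tree:
31.2209
41.3065 21.5816
53.0942 30.1100 13.3611
64.4920 40.6952 19.9549 6.9572
74.5977 53.0942 28.8784 11.3156 2.6972
83.5576 64.4920 40.2390 17.9297 4.8619 0.5706
91.5018 74.5977 53.0942 27.4710 8.6432 1.1491 0.0000
98.5453 83.5576 64.4920 40.2390 15.0939 2.3143 0.0000 0.0000
104.7903 91.5018 74.5977 53.0942 25.7400 4.6610 0.0000 0.0000 0.0000
110.3273 98.5453 83.5576 64.4920 40.2390 9.3871 0.0000 0.0000 0.0000 0.0000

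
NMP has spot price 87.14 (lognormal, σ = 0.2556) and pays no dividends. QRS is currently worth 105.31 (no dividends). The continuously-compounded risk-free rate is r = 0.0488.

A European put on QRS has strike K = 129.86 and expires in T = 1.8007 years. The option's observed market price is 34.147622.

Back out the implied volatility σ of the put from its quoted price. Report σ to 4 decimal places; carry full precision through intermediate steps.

At σ = 0.4537 the Black–Scholes value reproduces the quote:
σ√T = 0.4537·√1.8007 = 0.608821
d₁ = (ln(S/K) + (r+σ²/2)T) / (σ√T) = (ln(105.31/129.86) + (0.0488+0.4537²/2)·1.8007) / 0.608821 = (-0.209549 + 0.273206) / 0.608821 = 0.104558
d₂ = d₁ − σ√T = 0.104558 − 0.608821 = -0.504263
e^{−rT} = 0.915876
N(−d₁) = 0.458363,  N(−d₂) = 0.692962
V = K·e^{−rT}·N(−d₂) − S·N(−d₁) = 82.417867 − 48.270244 = 34.147622 (the observed quote) — the price is monotone increasing in volatility, hence this σ is the only solution

sigma = 0.4537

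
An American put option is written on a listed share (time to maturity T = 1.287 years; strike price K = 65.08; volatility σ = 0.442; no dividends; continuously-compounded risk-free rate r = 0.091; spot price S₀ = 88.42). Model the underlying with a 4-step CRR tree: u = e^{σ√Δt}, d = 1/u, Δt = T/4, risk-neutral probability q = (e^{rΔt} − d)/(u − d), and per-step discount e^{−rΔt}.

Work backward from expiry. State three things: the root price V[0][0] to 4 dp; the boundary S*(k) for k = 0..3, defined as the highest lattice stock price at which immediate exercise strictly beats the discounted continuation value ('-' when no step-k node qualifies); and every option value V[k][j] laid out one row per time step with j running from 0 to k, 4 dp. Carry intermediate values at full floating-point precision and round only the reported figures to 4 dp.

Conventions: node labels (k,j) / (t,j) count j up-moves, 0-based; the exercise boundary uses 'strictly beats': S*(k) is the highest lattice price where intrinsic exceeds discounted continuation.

Δt=0.32175, u=1.28494, d=0.77824, q=0.49629, disc=e^(-rΔt)=0.97115
k=4 terminal: V=max(K-S,0) → 32.6451 11.5273 0.0000 0.0000 0.0000
k=3: j=0 S=41.6771 intr=23.4029 cont=21.5251 V=23.4029[EX]; j=1 S=68.8123 intr=0.0000 cont=5.6389 V=5.6389[hold]; j=2 S=113.6148 intr=0.0000 cont=0.0000 V=0.0000[hold]; j=3 S=187.5875 intr=0.0000 cont=0.0000 V=0.0000[hold]  S*(3)=41.6771
k=2: j=0 S=53.5527 intr=11.5273 cont=14.1660 V=14.1660[hold]; j=1 S=88.4200 intr=0.0000 cont=2.7584 V=2.7584[hold]; j=2 S=145.9888 intr=0.0000 cont=0.0000 V=0.0000[hold]  S*(2)=-
k=1: j=0 S=68.8123 intr=0.0000 cont=8.2592 V=8.2592[hold]; j=1 S=113.6148 intr=0.0000 cont=1.3494 V=1.3494[hold]  S*(1)=-
k=0: j=0 S=88.4200 intr=0.0000 cont=4.6906 V=4.6906[hold]  S*(0)=-

price = 4.6906
boundary = - - - 41.6771
tree:
4.6906
8.2592 1.3494
14.1660 2.7584 0.0000
23.4029 5.6389 0.0000 0.0000
32.6451 11.5273 0.0000 0.0000 0.0000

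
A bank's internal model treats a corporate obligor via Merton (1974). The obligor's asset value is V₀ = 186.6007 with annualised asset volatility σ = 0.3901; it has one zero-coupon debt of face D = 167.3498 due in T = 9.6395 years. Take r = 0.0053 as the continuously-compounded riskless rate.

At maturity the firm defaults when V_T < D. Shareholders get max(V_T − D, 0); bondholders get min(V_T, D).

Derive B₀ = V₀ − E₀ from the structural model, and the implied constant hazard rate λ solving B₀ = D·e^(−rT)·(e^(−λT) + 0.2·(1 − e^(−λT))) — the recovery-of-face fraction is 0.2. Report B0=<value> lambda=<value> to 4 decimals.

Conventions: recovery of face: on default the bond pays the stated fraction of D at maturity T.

B0=93.5404 lambda=0.0750

Equity is a call on the firm's assets struck at D = 167.3498:
d₁ = [ln(V₀/D) + (r + σ²/2)T] / (σ√T)
   = [ln(186.6007/167.3498) + (0.0053 + 0.5·0.3901²)·9.6395] / (0.3901·√9.6395)
   = [0.108885 + 0.784549] / 1.211165 = 0.737665
d₂ = d₁ − σ√T = 0.737665 − 1.211165 = -0.473499
N(d₁) = 0.769641,  N(d₂) = 0.317928,  e^(−rT) = 0.950194
E₀ = V₀·N(d₁) − D·e^(−rT)·N(d₂)
   = 186.6007·0.769641 − 167.3498·0.950194·0.317928 = 93.060251
B₀ = V₀ − E₀ = 186.6007 − 93.060251 = 93.540449
e^(−λT) = (B₀·e^(rT)/D − 0.2)/(1 − 0.2) = (93.5404·1.052417/167.3498 − 0.2)/0.8 = 0.48531235
λ = −ln(0.48531235)/9.6395 = 0.075000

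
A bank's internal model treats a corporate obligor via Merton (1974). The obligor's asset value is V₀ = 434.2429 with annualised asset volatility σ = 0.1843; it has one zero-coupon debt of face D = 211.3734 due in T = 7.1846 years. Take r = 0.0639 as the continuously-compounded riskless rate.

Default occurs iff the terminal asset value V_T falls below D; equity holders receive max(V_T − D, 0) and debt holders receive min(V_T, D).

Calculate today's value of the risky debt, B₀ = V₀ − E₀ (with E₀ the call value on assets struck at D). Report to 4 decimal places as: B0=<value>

Work the structural quantities from V₀ = 434.2429 against face 211.3734:
d₁ = [ln(V₀/D) + (r + σ²/2)T] / (σ√T)
   = [ln(434.2429/211.3734) + (0.0639 + 0.5·0.1843²)·7.1846] / (0.1843·√7.1846)
   = [0.719978 + 0.581114] / 0.494000 = 2.633791
d₂ = d₁ − σ√T = 2.633791 − 0.494000 = 2.139791
N(d₁) = 0.995778,  N(d₂) = 0.983814,  e^(−rT) = 0.631855
E₀ = V₀·N(d₁) − D·e^(−rT)·N(d₂)
   = 434.2429·0.995778 − 211.3734·0.631855·0.983814 = 301.014055
B₀ = V₀ − E₀ = 434.2429 − 301.014055 = 133.228845

B0=133.2288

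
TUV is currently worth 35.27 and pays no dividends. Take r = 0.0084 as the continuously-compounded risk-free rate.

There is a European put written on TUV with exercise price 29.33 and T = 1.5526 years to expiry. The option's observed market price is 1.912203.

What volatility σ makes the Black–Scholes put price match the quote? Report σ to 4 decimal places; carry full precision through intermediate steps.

At σ = 0.2756 the Black–Scholes value reproduces the quote:
σ√T = 0.2756·√1.5526 = 0.343407
d₁ = (ln(S/K) + (r+σ²/2)T) / (σ√T) = (ln(35.27/29.33) + (0.0084+0.2756²/2)·1.5526) / 0.343407 = (0.184422 + 0.072006) / 0.343407 = 0.746717
d₂ = d₁ − σ√T = 0.746717 − 0.343407 = 0.403310
e^{−rT} = 0.987043
N(−d₁) = 0.227617,  N(−d₂) = 0.343360
V = K·e^{−rT}·N(−d₂) − S·N(−d₁) = 9.940259 − 8.028056 = 1.912203 (equal to the quote); since ∂V/∂σ > 0 for all σ, the implied volatility is unique

sigma = 0.2756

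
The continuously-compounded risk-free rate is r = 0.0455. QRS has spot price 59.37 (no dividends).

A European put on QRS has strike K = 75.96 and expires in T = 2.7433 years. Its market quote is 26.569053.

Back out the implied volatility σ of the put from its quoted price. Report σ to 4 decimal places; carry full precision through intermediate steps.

At σ = 0.5593 the Black–Scholes value reproduces the quote:
σ√T = 0.5593·√2.7433 = 0.926364
d₁ = (ln(S/K) + (r+σ²/2)T) / (σ√T) = (ln(59.37/75.96) + (0.0455+0.5593²/2)·2.7433) / 0.926364 = (-0.246418 + 0.553895) / 0.926364 = 0.331918
d₂ = d₁ − σ√T = 0.331918 − 0.926364 = -0.594445
e^{−rT} = 0.882656
N(−d₁) = 0.369975,  N(−d₂) = 0.723893
V = K·e^{−rT}·N(−d₂) − S·N(−d₁) = 48.534496 − 21.965443 = 26.569053 (matching the quote); vega is positive throughout, so no other σ reproduces this price

sigma = 0.5593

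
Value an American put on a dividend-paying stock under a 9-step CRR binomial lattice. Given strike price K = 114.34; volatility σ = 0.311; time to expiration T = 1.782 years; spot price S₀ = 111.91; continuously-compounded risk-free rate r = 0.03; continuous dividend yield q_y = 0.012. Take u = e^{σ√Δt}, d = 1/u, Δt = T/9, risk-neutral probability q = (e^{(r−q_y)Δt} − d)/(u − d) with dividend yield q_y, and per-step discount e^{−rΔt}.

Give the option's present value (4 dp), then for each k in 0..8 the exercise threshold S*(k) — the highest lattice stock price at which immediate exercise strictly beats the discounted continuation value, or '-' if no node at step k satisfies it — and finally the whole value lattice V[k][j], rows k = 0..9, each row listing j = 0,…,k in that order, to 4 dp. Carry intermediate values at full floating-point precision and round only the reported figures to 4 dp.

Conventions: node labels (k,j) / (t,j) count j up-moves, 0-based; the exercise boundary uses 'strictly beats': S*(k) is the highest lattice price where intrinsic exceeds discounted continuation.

price = 18.2840
boundary = - - - - 64.3380 73.8869 64.3380 73.8869 84.8532
tree:
18.2840
24.5952 11.6285
32.1600 16.6508 6.2957
40.7671 23.1731 9.7446 2.6124
50.0020 31.2026 14.7043 4.4566 0.6336
58.3169 40.4531 21.5022 7.4733 1.2218 0.0000
65.5572 50.0020 30.2303 12.2506 2.3561 0.0000 0.0000
71.8618 58.3169 40.4531 19.4572 4.5432 0.0000 0.0000 0.0000
77.3516 65.5572 50.0020 29.4868 8.7606 0.0000 0.0000 0.0000 0.0000
82.1319 71.8618 58.3169 40.4531 16.8930 0.0000 0.0000 0.0000 0.0000 0.0000

Δt=0.19800, u=1.14842, d=0.87076, q=0.47832, disc=e^(-rΔt)=0.99408
k=9 terminal: V=max(K-S,0) → 82.1319 71.8618 58.3169 40.4531 16.8930 0.0000 0.0000 0.0000 0.0000 0.0000
k=8: j=0 S=36.9884 intr=77.3516 cont=76.7622 V=77.3516[EX]; j=1 S=48.7828 intr=65.5572 cont=64.9958 V=65.5572[EX]; j=2 S=64.3380 intr=50.0020 cont=49.4776 V=50.0020[EX]; j=3 S=84.8532 intr=29.4868 cont=29.0110 V=29.4868[EX]; j=4 S=111.9100 intr=2.4300 cont=8.7606 V=8.7606[hold]; j=5 S=147.5943 intr=0.0000 cont=0.0000 V=0.0000[hold]; j=6 S=194.6572 intr=0.0000 cont=0.0000 V=0.0000[hold]; j=7 S=256.7268 intr=0.0000 cont=0.0000 V=0.0000[hold]; j=8 S=338.5884 intr=0.0000 cont=0.0000 V=0.0000[hold]  S*(8)=84.8532
k=7: j=0 S=42.4782 intr=71.8618 cont=71.2854 V=71.8618[EX]; j=1 S=56.0231 intr=58.3169 cont=57.7727 V=58.3169[EX]; j=2 S=73.8869 intr=40.4531 cont=39.9512 V=40.4531[EX]; j=3 S=97.4470 intr=16.8930 cont=19.4572 V=19.4572[hold]; j=4 S=128.5196 intr=0.0000 cont=4.5432 V=4.5432[hold]; j=5 S=169.5001 intr=0.0000 cont=0.0000 V=0.0000[hold]; j=6 S=223.5480 intr=0.0000 cont=0.0000 V=0.0000[hold]; j=7 S=294.8300 intr=0.0000 cont=0.0000 V=0.0000[hold]  S*(7)=73.8869
k=6: j=0 S=48.7828 intr=65.5572 cont=64.9958 V=65.5572[EX]; j=1 S=64.3380 intr=50.0020 cont=49.4776 V=50.0020[EX]; j=2 S=84.8532 intr=29.4868 cont=30.2303 V=30.2303[hold]; j=3 S=111.9100 intr=2.4300 cont=12.2506 V=12.2506[hold]; j=4 S=147.5943 intr=0.0000 cont=2.3561 V=2.3561[hold]; j=5 S=194.6572 intr=0.0000 cont=0.0000 V=0.0000[hold]; j=6 S=256.7268 intr=0.0000 cont=0.0000 V=0.0000[hold]  S*(6)=64.3380
k=5: j=0 S=56.0231 intr=58.3169 cont=57.7727 V=58.3169[EX]; j=1 S=73.8869 intr=40.4531 cont=40.3047 V=40.4531[EX]; j=2 S=97.4470 intr=16.8930 cont=21.5022 V=21.5022[hold]; j=3 S=128.5196 intr=0.0000 cont=7.4733 V=7.4733[hold]; j=4 S=169.5001 intr=0.0000 cont=1.2218 V=1.2218[hold]; j=5 S=223.5480 intr=0.0000 cont=0.0000 V=0.0000[hold]  S*(5)=73.8869
k=4: j=0 S=64.3380 intr=50.0020 cont=49.4776 V=50.0020[EX]; j=1 S=84.8532 intr=29.4868 cont=31.2026 V=31.2026[hold]; j=2 S=111.9100 intr=2.4300 cont=14.7043 V=14.7043[hold]; j=3 S=147.5943 intr=0.0000 cont=4.4566 V=4.4566[hold]; j=4 S=194.6572 intr=0.0000 cont=0.6336 V=0.6336[hold]  S*(4)=64.3380
k=3: j=0 S=73.8869 intr=40.4531 cont=40.7671 V=40.7671[hold]; j=1 S=97.4470 intr=16.8930 cont=23.1731 V=23.1731[hold]; j=2 S=128.5196 intr=0.0000 cont=9.7446 V=9.7446[hold]; j=3 S=169.5001 intr=0.0000 cont=2.6124 V=2.6124[hold]  S*(3)=-
k=2: j=0 S=84.8532 intr=29.4868 cont=32.1600 V=32.1600[hold]; j=1 S=111.9100 intr=2.4300 cont=16.6508 V=16.6508[hold]; j=2 S=147.5943 intr=0.0000 cont=6.2957 V=6.2957[hold]  S*(2)=-
k=1: j=0 S=97.4470 intr=16.8930 cont=24.5952 V=24.5952[hold]; j=1 S=128.5196 intr=0.0000 cont=11.6285 V=11.6285[hold]  S*(1)=-
k=0: j=0 S=111.9100 intr=2.4300 cont=18.2840 V=18.2840[hold]  S*(0)=-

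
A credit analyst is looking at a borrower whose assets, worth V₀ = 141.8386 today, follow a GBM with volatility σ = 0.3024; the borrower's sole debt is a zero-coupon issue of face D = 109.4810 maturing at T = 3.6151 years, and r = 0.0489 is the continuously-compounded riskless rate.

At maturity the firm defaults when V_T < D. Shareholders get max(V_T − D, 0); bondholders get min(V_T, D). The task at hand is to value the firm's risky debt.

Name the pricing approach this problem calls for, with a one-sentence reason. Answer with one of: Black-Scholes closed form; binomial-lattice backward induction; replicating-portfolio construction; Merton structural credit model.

framework: Merton structural credit model

Key observation: a levered firm with one bullet debt due at 3.6151 years is the canonical structural-credit setup: equity is a call on the firm's assets struck at the face value.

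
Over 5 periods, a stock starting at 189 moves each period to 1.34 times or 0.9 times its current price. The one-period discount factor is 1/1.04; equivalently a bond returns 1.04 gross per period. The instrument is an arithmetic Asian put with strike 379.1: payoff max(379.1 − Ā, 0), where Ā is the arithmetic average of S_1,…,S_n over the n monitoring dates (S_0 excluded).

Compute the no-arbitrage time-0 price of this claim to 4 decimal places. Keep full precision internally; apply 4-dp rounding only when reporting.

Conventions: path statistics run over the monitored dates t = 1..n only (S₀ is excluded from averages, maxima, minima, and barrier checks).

With p* = (R−d)/(u−d) = 0.3182, sum probability × payoff across the paths and divide by R^5.
Enumerate all 2^5 = 32 price paths (U = up ×1.34, D = down ×0.9); each path with k up-moves has probability p*^k·(1−p*)^(5−k).
DDDDD: Ā=139.3153, payoff=239.7847, prob=0.147348
UDDDD: Ā=207.4250, payoff=171.6750, prob=0.068762
DUDDD: Ā=190.7930, payoff=188.3070, prob=0.068762
UUDDD: Ā=284.0696, payoff=95.0304, prob=0.032089
DDUDD: Ā=175.8242, payoff=203.2758, prob=0.068762
UDUDD: Ā=261.7827, payoff=117.3173, prob=0.032089
DUUDD: Ā=245.1507, payoff=133.9493, prob=0.032089
UUUDD: Ā=365.0022, payoff=14.0978, prob=0.014975
DDDUD: Ā=162.3523, payoff=216.7477, prob=0.068762
UDDUD: Ā=241.7245, payoff=137.3755, prob=0.032089
DUDUD: Ā=225.0925, payoff=154.0075, prob=0.032089
UUDUD: Ā=335.1377, payoff=43.9623, prob=0.014975
DDUUD: Ā=210.1237, payoff=168.9763, prob=0.032089
UDUUD: Ā=312.8509, payoff=66.2491, prob=0.014975
DUUUD: Ā=296.2189, payoff=82.8811, prob=0.014975
UUUUD: Ā=441.0370, payoff=0.0000, prob=0.006988
DDDDU: Ā=150.2276, payoff=228.8724, prob=0.068762
UDDDU: Ā=223.6721, payoff=155.4279, prob=0.032089
DUDDU: Ā=207.0401, payoff=172.0599, prob=0.032089
UUDDU: Ā=308.2598, payoff=70.8402, prob=0.014975
DDUDU: Ā=192.0713, payoff=187.0287, prob=0.032089
UDUDU: Ā=285.9729, payoff=93.1271, prob=0.014975
DUUDU: Ā=269.3409, payoff=109.7591, prob=0.014975
UUUDU: Ā=401.0187, payoff=0.0000, prob=0.006988
DDDUU: Ā=178.5994, payoff=200.5006, prob=0.032089
UDDUU: Ā=265.9147, payoff=113.1853, prob=0.014975
DUDUU: Ā=249.2827, payoff=129.8173, prob=0.014975
UUDUU: Ā=371.1542, payoff=7.9458, prob=0.006988
DDUUU: Ā=234.3139, payoff=144.7861, prob=0.014975
UDUUU: Ā=348.8674, payoff=30.2326, prob=0.006988
DUUUU: Ā=332.2354, payoff=46.8646, prob=0.006988
UUUUU: Ā=494.6615, payoff=0.0000, prob=0.003261
Price = Σ prob·payoff / R^5 = 167.136402 / 1.216653 = 137.3739

price = 137.3739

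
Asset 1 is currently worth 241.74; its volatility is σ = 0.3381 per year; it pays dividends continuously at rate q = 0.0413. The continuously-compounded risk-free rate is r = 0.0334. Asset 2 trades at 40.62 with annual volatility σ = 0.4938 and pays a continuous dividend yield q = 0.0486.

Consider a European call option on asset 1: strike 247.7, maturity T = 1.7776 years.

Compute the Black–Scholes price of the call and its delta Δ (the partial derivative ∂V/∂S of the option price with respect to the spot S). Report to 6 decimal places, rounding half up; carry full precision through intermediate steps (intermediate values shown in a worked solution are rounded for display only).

σ√T = 0.3381·√1.7776 = 0.450777
d₁ = (ln(S/K) + (r−q+σ²/2)T) / (σ√T) = (ln(241.74/247.7) + (0.0334−0.0413+0.3381²/2)·1.7776) / 0.450777 = (-0.024356 + 0.087557) / 0.450777 = 0.140206
d₂ = d₁ − σ√T = 0.140206 − 0.450777 = -0.310572
e^{−rT} = 0.942356
e^{−qT} = 0.929215
N(d₁) = 0.555751,  N(d₂) = 0.378063
Call price V = S·e^{−qT}·N(d₁) − K·e^{−rT}·N(d₂) = 124.837565 − 88.248111 = 36.589454
Δ = e^{−qT}·N(d₁) = 0.516413

price = 36.589454
Δ = 0.516413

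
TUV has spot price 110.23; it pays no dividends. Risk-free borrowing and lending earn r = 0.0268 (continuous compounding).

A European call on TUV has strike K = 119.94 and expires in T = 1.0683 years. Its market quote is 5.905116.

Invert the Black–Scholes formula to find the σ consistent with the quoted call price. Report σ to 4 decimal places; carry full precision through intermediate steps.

At σ = 0.1865 the Black–Scholes value reproduces the quote:
σ√T = 0.1865·√1.0683 = 0.192764
d₁ = (ln(S/K) + (r+σ²/2)T) / (σ√T) = (ln(110.23/119.94) + (0.0268+0.1865²/2)·1.0683) / 0.192764 = (-0.084423 + 0.047209) / 0.192764 = -0.193051
d₂ = d₁ − σ√T = -0.193051 − 0.192764 = -0.385814
e^{−rT} = 0.971776
N(d₁) = 0.423460,  N(d₂) = 0.349817
V = S·N(d₁) − K·e^{−rT}·N(d₂) = 46.677963 − 40.772847 = 5.905116 (the quoted price), and the Black–Scholes price is strictly increasing in σ, so σ is unique

sigma = 0.1865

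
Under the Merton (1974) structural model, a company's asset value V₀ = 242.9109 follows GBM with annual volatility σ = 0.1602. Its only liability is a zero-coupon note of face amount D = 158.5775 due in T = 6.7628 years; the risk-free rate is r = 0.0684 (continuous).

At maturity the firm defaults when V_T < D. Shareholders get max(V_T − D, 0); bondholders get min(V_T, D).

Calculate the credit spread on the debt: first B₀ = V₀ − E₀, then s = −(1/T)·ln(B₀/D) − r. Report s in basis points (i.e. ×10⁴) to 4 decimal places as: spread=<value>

Apply the equity-as-call identities (strike 158.5775, horizon 6.7628 years):
d₁ = [ln(V₀/D) + (r + σ²/2)T] / (σ√T)
   = [ln(242.9109/158.5775) + (0.0684 + 0.5·0.1602²)·6.7628] / (0.1602·√6.7628)
   = [0.426451 + 0.549356] / 0.416606 = 2.342277
d₂ = d₁ − σ√T = 2.342277 − 0.416606 = 1.925671
N(d₁) = 0.990417,  N(d₂) = 0.972927,  e^(−rT) = 0.629660
E₀ = V₀·N(d₁) − D·e^(−rT)·N(d₂)
   = 242.9109·0.990417 − 158.5775·0.629660·0.972927 = 143.436352
B₀ = V₀ − E₀ = 242.9109 − 143.436352 = 99.474548
spread = −(1/T)·ln(B₀/D) − r = −(1/6.7628)·ln(99.474548/158.5775) − 0.0684 = 0.00055688
in basis points: 0.00055688 × 10⁴ = 5.5688 bp

spread=5.5688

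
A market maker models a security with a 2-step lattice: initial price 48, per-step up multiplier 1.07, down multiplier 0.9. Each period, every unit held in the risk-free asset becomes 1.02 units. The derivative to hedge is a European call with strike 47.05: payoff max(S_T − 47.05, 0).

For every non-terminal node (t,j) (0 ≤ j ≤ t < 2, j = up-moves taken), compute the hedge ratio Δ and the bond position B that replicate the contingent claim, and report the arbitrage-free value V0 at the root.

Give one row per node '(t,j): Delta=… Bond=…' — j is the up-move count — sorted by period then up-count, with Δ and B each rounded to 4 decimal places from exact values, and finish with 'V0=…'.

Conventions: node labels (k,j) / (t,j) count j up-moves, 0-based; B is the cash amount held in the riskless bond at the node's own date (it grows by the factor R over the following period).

(0,0): Delta=0.6704 Bond=-28.3948
(1,0): Delta=0.0000 Bond=0.0000
(1,1): Delta=0.9054 Bond=-41.0304
V0=3.7860

Since d<R<u, set p* = (R−d)/(u−d) = 0.7059; price each node as the discounted p*-expectation of its children.
Payoffs at expiry: V(2,0)=0.0000, V(2,1)=0.0000, V(2,2)=7.9052
  t=1,j=0: stock 43.2000 → up 46.2240 (V=0.0000), down 38.8800 (V=0.0000). Price 0.0000; hedge Δ=0.0000, bond B=0.0000.
  t=1,j=1: stock 51.3600 → up 54.9552 (V=7.9052), down 46.2240 (V=0.0000). Price 5.4707; hedge Δ=0.9054, bond B=-41.0304.
  t=0,j=0: stock 48.0000 → up 51.3600 (V=5.4707), down 43.2000 (V=0.0000). Price 3.7860; hedge Δ=0.6704, bond B=-28.3948.
Check: Δ(0,0)·S0 + B(0,0) = 3.7860 = V0.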